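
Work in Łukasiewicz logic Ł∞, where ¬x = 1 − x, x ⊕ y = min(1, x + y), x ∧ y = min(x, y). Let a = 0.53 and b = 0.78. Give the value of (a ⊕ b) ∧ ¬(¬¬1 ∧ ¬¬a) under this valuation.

0.47

a ⊕ b = min(1, 0.53 + 0.78) = min(1, 1.31) = 1.00
¬1 = 1 − 1.00 = 0.00
¬¬1 = 1 − 0.00 = 1.00
¬a = 1 − 0.53 = 0.47
¬¬a = 1 − 0.47 = 0.53
¬¬1 ∧ ¬¬a = min(1.00, 0.53) = 0.53
¬(¬¬1 ∧ ¬¬a) = 1 − 0.53 = 0.47
(a ⊕ b) ∧ ¬(¬¬1 ∧ ¬¬a) = min(1.00, 0.47) = 0.47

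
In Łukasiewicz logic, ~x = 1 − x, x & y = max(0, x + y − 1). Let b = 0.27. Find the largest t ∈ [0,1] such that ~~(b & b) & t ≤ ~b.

1.00

b & b = max(0, 0.27 + 0.27 − 1) = max(0, -0.46) = 0.00
~(b & b) = 1 − 0.00 = 1.00
~~(b & b) = 1 − 1.00 = 0.00
So the left factor is ~~(b & b) = 0.00.
~b = 1 − 0.27 = 0.73
So the right-hand bound is ~b = 0.73.
The residuum of the Łukasiewicz t-norm gives the supremum: min(1, 1 − 0.00 + 0.73).
1 − 0.00 + 0.73 = 1.73, so t = min(1, 1.73) = 1.00.
Check: 0.00 & 1.00 = max(0, 0.00) = 0.00 ≤ 0.73.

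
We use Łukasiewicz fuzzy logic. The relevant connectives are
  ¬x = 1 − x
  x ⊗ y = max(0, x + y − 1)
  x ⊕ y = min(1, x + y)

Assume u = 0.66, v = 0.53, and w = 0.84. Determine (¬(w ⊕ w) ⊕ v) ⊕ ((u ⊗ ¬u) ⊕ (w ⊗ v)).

w ⊕ w = min(1, 0.84 + 0.84) = min(1, 1.68) = 1.00
¬(w ⊕ w) = 1 − 1.00 = 0.00
¬(w ⊕ w) ⊕ v = min(1, 0.00 + 0.53) = min(1, 0.53) = 0.53
¬u = 1 − 0.66 = 0.34
u ⊗ ¬u = max(0, 0.66 + 0.34 − 1) = max(0, 0.00) = 0.00
w ⊗ v = max(0, 0.84 + 0.53 − 1) = max(0, 0.37) = 0.37
(u ⊗ ¬u) ⊕ (w ⊗ v) = min(1, 0.00 + 0.37) = min(1, 0.37) = 0.37
(¬(w ⊕ w) ⊕ v) ⊕ ((u ⊗ ¬u) ⊕ (w ⊗ v)) = min(1, 0.53 + 0.37) = min(1, 0.90) = 0.90

0.90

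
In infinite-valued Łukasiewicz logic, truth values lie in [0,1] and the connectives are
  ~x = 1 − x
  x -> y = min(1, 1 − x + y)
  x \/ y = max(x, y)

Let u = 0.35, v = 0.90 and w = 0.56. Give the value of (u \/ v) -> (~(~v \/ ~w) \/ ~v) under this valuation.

0.66

u \/ v = max(0.35, 0.90) = 0.90
~v = 1 − 0.90 = 0.10
~w = 1 − 0.56 = 0.44
~v \/ ~w = max(0.10, 0.44) = 0.44
~(~v \/ ~w) = 1 − 0.44 = 0.56
~(~v \/ ~w) \/ ~v = max(0.56, 0.10) = 0.56
(u \/ v) -> (~(~v \/ ~w) \/ ~v) = min(1, 1 − 0.90 + 0.56) = min(1, 0.66) = 0.66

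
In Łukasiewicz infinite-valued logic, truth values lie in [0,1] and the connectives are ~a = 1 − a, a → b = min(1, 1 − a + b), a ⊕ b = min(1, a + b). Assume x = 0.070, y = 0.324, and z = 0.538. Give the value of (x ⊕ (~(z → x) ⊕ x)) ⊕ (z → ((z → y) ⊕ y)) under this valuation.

1.000

z → x = min(1, 1 − 0.538 + 0.070) = min(1, 0.532) = 0.532
~(z → x) = 1 − 0.532 = 0.468
~(z → x) ⊕ x = min(1, 0.468 + 0.070) = min(1, 0.538) = 0.538
x ⊕ (~(z → x) ⊕ x) = min(1, 0.070 + 0.538) = min(1, 0.608) = 0.608
z → y = min(1, 1 − 0.538 + 0.324) = min(1, 0.786) = 0.786
(z → y) ⊕ y = min(1, 0.786 + 0.324) = min(1, 1.110) = 1.000
z → ((z → y) ⊕ y) = min(1, 1 − 0.538 + 1.000) = min(1, 1.462) = 1.000
(x ⊕ (~(z → x) ⊕ x)) ⊕ (z → ((z → y) ⊕ y)) = min(1, 0.608 + 1.000) = min(1, 1.608) = 1.000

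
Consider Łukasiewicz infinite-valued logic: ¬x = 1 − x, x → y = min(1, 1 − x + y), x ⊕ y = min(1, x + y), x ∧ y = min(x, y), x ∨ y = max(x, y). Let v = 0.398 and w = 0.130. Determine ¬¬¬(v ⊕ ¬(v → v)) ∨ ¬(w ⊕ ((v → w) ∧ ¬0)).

0.602

v → v = min(1, 1 − 0.398 + 0.398) = min(1, 1.000) = 1.000
¬(v → v) = 1 − 1.000 = 0.000
v ⊕ ¬(v → v) = min(1, 0.398 + 0.000) = min(1, 0.398) = 0.398
¬(v ⊕ ¬(v → v)) = 1 − 0.398 = 0.602
¬¬(v ⊕ ¬(v → v)) = 1 − 0.602 = 0.398
¬¬¬(v ⊕ ¬(v → v)) = 1 − 0.398 = 0.602
v → w = min(1, 1 − 0.398 + 0.130) = min(1, 0.732) = 0.732
¬0 = 1 − 0.000 = 1.000
(v → w) ∧ ¬0 = min(0.732, 1.000) = 0.732
w ⊕ ((v → w) ∧ ¬0) = min(1, 0.130 + 0.732) = min(1, 0.862) = 0.862
¬(w ⊕ ((v → w) ∧ ¬0)) = 1 − 0.862 = 0.138
¬¬¬(v ⊕ ¬(v → v)) ∨ ¬(w ⊕ ((v → w) ∧ ¬0)) = max(0.602, 0.138) = 0.602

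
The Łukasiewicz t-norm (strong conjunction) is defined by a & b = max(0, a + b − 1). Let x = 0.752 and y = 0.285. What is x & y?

0.037

x & y = max(0, 0.752 + 0.285 − 1) = max(0, 0.037) = 0.037
For comparison, the Gödel (minimum) t-norm min(a, b) would give 0.285.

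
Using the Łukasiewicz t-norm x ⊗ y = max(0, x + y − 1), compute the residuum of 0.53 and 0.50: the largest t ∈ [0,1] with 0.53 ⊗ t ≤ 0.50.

The residuum of the Łukasiewicz t-norm gives the supremum: min(1, 1 − 0.53 + 0.50).
1 − 0.53 + 0.50 = 0.97, so t = min(1, 0.97) = 0.97.
Check: 0.53 ⊗ 0.97 = max(0, 0.50) = 0.50 ≤ 0.50.

0.97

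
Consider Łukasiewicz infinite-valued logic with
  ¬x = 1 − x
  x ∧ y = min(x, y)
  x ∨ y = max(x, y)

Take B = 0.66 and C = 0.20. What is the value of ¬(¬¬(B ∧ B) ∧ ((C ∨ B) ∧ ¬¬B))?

0.34

B ∧ B = min(0.66, 0.66) = 0.66
¬(B ∧ B) = 1 − 0.66 = 0.34
¬¬(B ∧ B) = 1 − 0.34 = 0.66
C ∨ B = max(0.20, 0.66) = 0.66
¬B = 1 − 0.66 = 0.34
¬¬B = 1 − 0.34 = 0.66
(C ∨ B) ∧ ¬¬B = min(0.66, 0.66) = 0.66
¬¬(B ∧ B) ∧ ((C ∨ B) ∧ ¬¬B) = min(0.66, 0.66) = 0.66
¬(¬¬(B ∧ B) ∧ ((C ∨ B) ∧ ¬¬B)) = 1 − 0.66 = 0.34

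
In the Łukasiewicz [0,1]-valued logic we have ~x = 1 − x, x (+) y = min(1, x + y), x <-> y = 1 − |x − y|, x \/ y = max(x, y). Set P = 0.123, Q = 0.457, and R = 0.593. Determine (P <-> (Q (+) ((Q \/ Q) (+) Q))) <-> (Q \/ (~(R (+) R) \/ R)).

Q \/ Q = max(0.457, 0.457) = 0.457
(Q \/ Q) (+) Q = min(1, 0.457 + 0.457) = min(1, 0.914) = 0.914
Q (+) ((Q \/ Q) (+) Q) = min(1, 0.457 + 0.914) = min(1, 1.371) = 1.000
P <-> (Q (+) ((Q \/ Q) (+) Q)) = 1 − |0.123 − 1.000| = 1 − 0.877 = 0.123
R (+) R = min(1, 0.593 + 0.593) = min(1, 1.186) = 1.000
~(R (+) R) = 1 − 1.000 = 0.000
~(R (+) R) \/ R = max(0.000, 0.593) = 0.593
Q \/ (~(R (+) R) \/ R) = max(0.457, 0.593) = 0.593
(P <-> (Q (+) ((Q \/ Q) (+) Q))) <-> (Q \/ (~(R (+) R) \/ R)) = 1 − |0.123 − 0.593| = 1 − 0.470 = 0.530

0.530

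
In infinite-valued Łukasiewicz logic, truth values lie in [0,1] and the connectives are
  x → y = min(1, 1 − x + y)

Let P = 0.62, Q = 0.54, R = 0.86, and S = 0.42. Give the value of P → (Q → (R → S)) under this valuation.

R → S = min(1, 1 − 0.86 + 0.42) = min(1, 0.56) = 0.56
Q → (R → S) = min(1, 1 − 0.54 + 0.56) = min(1, 1.02) = 1.00
P → (Q → (R → S)) = min(1, 1 − 0.62 + 1.00) = min(1, 1.38) = 1.00

1.00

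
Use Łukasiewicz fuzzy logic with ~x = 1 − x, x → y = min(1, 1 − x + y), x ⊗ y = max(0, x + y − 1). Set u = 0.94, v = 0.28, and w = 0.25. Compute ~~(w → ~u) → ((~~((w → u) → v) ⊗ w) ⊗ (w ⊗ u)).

~u = 1 − 0.94 = 0.06
w → ~u = min(1, 1 − 0.25 + 0.06) = min(1, 0.81) = 0.81
~(w → ~u) = 1 − 0.81 = 0.19
~~(w → ~u) = 1 − 0.19 = 0.81
w → u = min(1, 1 − 0.25 + 0.94) = min(1, 1.69) = 1.00
(w → u) → v = min(1, 1 − 1.00 + 0.28) = min(1, 0.28) = 0.28
~((w → u) → v) = 1 − 0.28 = 0.72
~~((w → u) → v) = 1 − 0.72 = 0.28
~~((w → u) → v) ⊗ w = max(0, 0.28 + 0.25 − 1) = max(0, -0.47) = 0.00
w ⊗ u = max(0, 0.25 + 0.94 − 1) = max(0, 0.19) = 0.19
(~~((w → u) → v) ⊗ w) ⊗ (w ⊗ u) = max(0, 0.00 + 0.19 − 1) = max(0, -0.81) = 0.00
~~(w → ~u) → ((~~((w → u) → v) ⊗ w) ⊗ (w ⊗ u)) = min(1, 1 − 0.81 + 0.00) = min(1, 0.19) = 0.19

0.19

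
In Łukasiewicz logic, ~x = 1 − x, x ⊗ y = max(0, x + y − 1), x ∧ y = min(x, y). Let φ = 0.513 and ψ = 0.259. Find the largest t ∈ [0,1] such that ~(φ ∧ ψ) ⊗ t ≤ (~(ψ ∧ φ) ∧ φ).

0.772

φ ∧ ψ = min(0.513, 0.259) = 0.259
~(φ ∧ ψ) = 1 − 0.259 = 0.741
So the left factor is ~(φ ∧ ψ) = 0.741.
ψ ∧ φ = min(0.259, 0.513) = 0.259
~(ψ ∧ φ) = 1 − 0.259 = 0.741
~(ψ ∧ φ) ∧ φ = min(0.741, 0.513) = 0.513
So the right-hand bound is ~(ψ ∧ φ) ∧ φ = 0.513.
The residuum of the Łukasiewicz t-norm gives the supremum: min(1, 1 − 0.741 + 0.513).
1 − 0.741 + 0.513 = 0.772, so t = min(1, 0.772) = 0.772.
Check: 0.741 ⊗ 0.772 = max(0, 0.513) = 0.513 ≤ 0.513.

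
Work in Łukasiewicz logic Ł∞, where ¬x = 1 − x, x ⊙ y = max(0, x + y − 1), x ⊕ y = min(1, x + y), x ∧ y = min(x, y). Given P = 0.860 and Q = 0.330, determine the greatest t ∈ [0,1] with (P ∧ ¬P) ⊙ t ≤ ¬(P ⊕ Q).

0.860

¬P = 1 − 0.860 = 0.140
P ∧ ¬P = min(0.860, 0.140) = 0.140
So the left factor is P ∧ ¬P = 0.140.
P ⊕ Q = min(1, 0.860 + 0.330) = min(1, 1.190) = 1.000
¬(P ⊕ Q) = 1 − 1.000 = 0.000
So the right-hand bound is ¬(P ⊕ Q) = 0.000.
The residuum of the Łukasiewicz t-norm gives the supremum: min(1, 1 − 0.140 + 0.000).
1 − 0.140 + 0.000 = 0.860, so t = min(1, 0.860) = 0.860.
Check: 0.140 ⊙ 0.860 = max(0, 0.000) = 0.000 ≤ 0.000.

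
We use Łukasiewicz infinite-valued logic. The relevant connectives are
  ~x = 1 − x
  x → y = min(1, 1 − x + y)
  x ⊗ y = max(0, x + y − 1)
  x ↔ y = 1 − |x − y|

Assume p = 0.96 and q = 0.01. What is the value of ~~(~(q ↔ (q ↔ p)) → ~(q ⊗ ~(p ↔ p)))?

1.00

q ↔ p = 1 − |0.01 − 0.96| = 1 − 0.95 = 0.05
q ↔ (q ↔ p) = 1 − |0.01 − 0.05| = 1 − 0.04 = 0.96
~(q ↔ (q ↔ p)) = 1 − 0.96 = 0.04
p ↔ p = 1 − |0.96 − 0.96| = 1 − 0.00 = 1.00
~(p ↔ p) = 1 − 1.00 = 0.00
q ⊗ ~(p ↔ p) = max(0, 0.01 + 0.00 − 1) = max(0, -0.99) = 0.00
~(q ⊗ ~(p ↔ p)) = 1 − 0.00 = 1.00
~(q ↔ (q ↔ p)) → ~(q ⊗ ~(p ↔ p)) = min(1, 1 − 0.04 + 1.00) = min(1, 1.96) = 1.00
~(~(q ↔ (q ↔ p)) → ~(q ⊗ ~(p ↔ p))) = 1 − 1.00 = 0.00
~~(~(q ↔ (q ↔ p)) → ~(q ⊗ ~(p ↔ p))) = 1 − 0.00 = 1.00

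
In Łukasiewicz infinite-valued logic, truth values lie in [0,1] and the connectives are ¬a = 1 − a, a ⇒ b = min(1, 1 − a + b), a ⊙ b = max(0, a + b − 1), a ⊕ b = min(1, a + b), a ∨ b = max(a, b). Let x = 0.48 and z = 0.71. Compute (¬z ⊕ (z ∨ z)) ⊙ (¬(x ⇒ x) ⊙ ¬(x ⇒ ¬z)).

¬z = 1 − 0.71 = 0.29
z ∨ z = max(0.71, 0.71) = 0.71
¬z ⊕ (z ∨ z) = min(1, 0.29 + 0.71) = min(1, 1.00) = 1.00
x ⇒ x = min(1, 1 − 0.48 + 0.48) = min(1, 1.00) = 1.00
¬(x ⇒ x) = 1 − 1.00 = 0.00
x ⇒ ¬z = min(1, 1 − 0.48 + 0.29) = min(1, 0.81) = 0.81
¬(x ⇒ ¬z) = 1 − 0.81 = 0.19
¬(x ⇒ x) ⊙ ¬(x ⇒ ¬z) = max(0, 0.00 + 0.19 − 1) = max(0, -0.81) = 0.00
(¬z ⊕ (z ∨ z)) ⊙ (¬(x ⇒ x) ⊙ ¬(x ⇒ ¬z)) = max(0, 1.00 + 0.00 − 1) = max(0, 0.00) = 0.00

0.00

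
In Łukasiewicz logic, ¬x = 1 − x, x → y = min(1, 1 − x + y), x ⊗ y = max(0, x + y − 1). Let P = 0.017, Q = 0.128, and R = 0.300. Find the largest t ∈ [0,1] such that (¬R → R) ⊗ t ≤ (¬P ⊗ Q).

0.511

¬R = 1 − 0.300 = 0.700
¬R → R = min(1, 1 − 0.700 + 0.300) = min(1, 0.600) = 0.600
So the left factor is ¬R → R = 0.600.
¬P = 1 − 0.017 = 0.983
¬P ⊗ Q = max(0, 0.983 + 0.128 − 1) = max(0, 0.111) = 0.111
So the right-hand bound is ¬P ⊗ Q = 0.111.
The residuum of the Łukasiewicz t-norm gives the supremum: min(1, 1 − 0.600 + 0.111).
1 − 0.600 + 0.111 = 0.511, so t = min(1, 0.511) = 0.511.
Check: 0.600 ⊗ 0.511 = max(0, 0.111) = 0.111 ≤ 0.111.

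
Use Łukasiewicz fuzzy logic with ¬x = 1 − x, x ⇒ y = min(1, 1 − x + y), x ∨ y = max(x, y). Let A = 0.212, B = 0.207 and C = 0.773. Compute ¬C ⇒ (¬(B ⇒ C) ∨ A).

¬C = 1 − 0.773 = 0.227
B ⇒ C = min(1, 1 − 0.207 + 0.773) = min(1, 1.566) = 1.000
¬(B ⇒ C) = 1 − 1.000 = 0.000
¬(B ⇒ C) ∨ A = max(0.000, 0.212) = 0.212
¬C ⇒ (¬(B ⇒ C) ∨ A) = min(1, 1 − 0.227 + 0.212) = min(1, 0.985) = 0.985

0.985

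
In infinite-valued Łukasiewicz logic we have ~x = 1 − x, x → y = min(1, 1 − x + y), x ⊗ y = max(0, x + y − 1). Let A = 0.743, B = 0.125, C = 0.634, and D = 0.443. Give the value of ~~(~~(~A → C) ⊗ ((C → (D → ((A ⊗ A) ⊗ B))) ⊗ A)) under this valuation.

~A = 1 − 0.743 = 0.257
~A → C = min(1, 1 − 0.257 + 0.634) = min(1, 1.377) = 1.000
~(~A → C) = 1 − 1.000 = 0.000
~~(~A → C) = 1 − 0.000 = 1.000
A ⊗ A = max(0, 0.743 + 0.743 − 1) = max(0, 0.486) = 0.486
(A ⊗ A) ⊗ B = max(0, 0.486 + 0.125 − 1) = max(0, -0.389) = 0.000
D → ((A ⊗ A) ⊗ B) = min(1, 1 − 0.443 + 0.000) = min(1, 0.557) = 0.557
C → (D → ((A ⊗ A) ⊗ B)) = min(1, 1 − 0.634 + 0.557) = min(1, 0.923) = 0.923
(C → (D → ((A ⊗ A) ⊗ B))) ⊗ A = max(0, 0.923 + 0.743 − 1) = max(0, 0.666) = 0.666
~~(~A → C) ⊗ ((C → (D → ((A ⊗ A) ⊗ B))) ⊗ A) = max(0, 1.000 + 0.666 − 1) = max(0, 0.666) = 0.666
~(~~(~A → C) ⊗ ((C → (D → ((A ⊗ A) ⊗ B))) ⊗ A)) = 1 − 0.666 = 0.334
~~(~~(~A → C) ⊗ ((C → (D → ((A ⊗ A) ⊗ B))) ⊗ A)) = 1 − 0.334 = 0.666

0.666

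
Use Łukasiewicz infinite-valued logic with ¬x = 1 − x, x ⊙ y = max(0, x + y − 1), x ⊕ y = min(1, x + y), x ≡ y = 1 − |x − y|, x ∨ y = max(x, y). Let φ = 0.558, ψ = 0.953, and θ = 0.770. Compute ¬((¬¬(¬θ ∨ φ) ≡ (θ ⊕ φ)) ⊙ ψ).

¬θ = 1 − 0.770 = 0.230
¬θ ∨ φ = max(0.230, 0.558) = 0.558
¬(¬θ ∨ φ) = 1 − 0.558 = 0.442
¬¬(¬θ ∨ φ) = 1 − 0.442 = 0.558
θ ⊕ φ = min(1, 0.770 + 0.558) = min(1, 1.328) = 1.000
¬¬(¬θ ∨ φ) ≡ (θ ⊕ φ) = 1 − |0.558 − 1.000| = 1 − 0.442 = 0.558
(¬¬(¬θ ∨ φ) ≡ (θ ⊕ φ)) ⊙ ψ = max(0, 0.558 + 0.953 − 1) = max(0, 0.511) = 0.511
¬((¬¬(¬θ ∨ φ) ≡ (θ ⊕ φ)) ⊙ ψ) = 1 − 0.511 = 0.489

0.489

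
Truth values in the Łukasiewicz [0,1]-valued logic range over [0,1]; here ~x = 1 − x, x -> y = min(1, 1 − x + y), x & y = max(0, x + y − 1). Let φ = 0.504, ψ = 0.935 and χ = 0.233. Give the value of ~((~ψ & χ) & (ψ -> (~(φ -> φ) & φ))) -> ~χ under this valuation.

~ψ = 1 − 0.935 = 0.065
~ψ & χ = max(0, 0.065 + 0.233 − 1) = max(0, -0.702) = 0.000
φ -> φ = min(1, 1 − 0.504 + 0.504) = min(1, 1.000) = 1.000
~(φ -> φ) = 1 − 1.000 = 0.000
~(φ -> φ) & φ = max(0, 0.000 + 0.504 − 1) = max(0, -0.496) = 0.000
ψ -> (~(φ -> φ) & φ) = min(1, 1 − 0.935 + 0.000) = min(1, 0.065) = 0.065
(~ψ & χ) & (ψ -> (~(φ -> φ) & φ)) = max(0, 0.000 + 0.065 − 1) = max(0, -0.935) = 0.000
~((~ψ & χ) & (ψ -> (~(φ -> φ) & φ))) = 1 − 0.000 = 1.000
~χ = 1 − 0.233 = 0.767
~((~ψ & χ) & (ψ -> (~(φ -> φ) & φ))) -> ~χ = min(1, 1 − 1.000 + 0.767) = min(1, 0.767) = 0.767

0.767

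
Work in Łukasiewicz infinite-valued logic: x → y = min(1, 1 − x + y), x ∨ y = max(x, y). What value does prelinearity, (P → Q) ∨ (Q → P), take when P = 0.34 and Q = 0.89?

1.00

P → Q = min(1, 1 − 0.34 + 0.89) = min(1, 1.55) = 1.00
Q → P = min(1, 1 − 0.89 + 0.34) = min(1, 0.45) = 0.45
(P → Q) ∨ (Q → P) = max(1.00, 0.45) = 1.00
(As expected: a Ł∞-tautology — holds in every MV-chain.)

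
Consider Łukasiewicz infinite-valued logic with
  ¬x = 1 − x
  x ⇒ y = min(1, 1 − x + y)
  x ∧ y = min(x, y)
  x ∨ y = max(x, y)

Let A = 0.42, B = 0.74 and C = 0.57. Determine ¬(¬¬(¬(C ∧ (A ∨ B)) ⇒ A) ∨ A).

0.01

A ∨ B = max(0.42, 0.74) = 0.74
C ∧ (A ∨ B) = min(0.57, 0.74) = 0.57
¬(C ∧ (A ∨ B)) = 1 − 0.57 = 0.43
¬(C ∧ (A ∨ B)) ⇒ A = min(1, 1 − 0.43 + 0.42) = min(1, 0.99) = 0.99
¬(¬(C ∧ (A ∨ B)) ⇒ A) = 1 − 0.99 = 0.01
¬¬(¬(C ∧ (A ∨ B)) ⇒ A) = 1 − 0.01 = 0.99
¬¬(¬(C ∧ (A ∨ B)) ⇒ A) ∨ A = max(0.99, 0.42) = 0.99
¬(¬¬(¬(C ∧ (A ∨ B)) ⇒ A) ∨ A) = 1 − 0.99 = 0.01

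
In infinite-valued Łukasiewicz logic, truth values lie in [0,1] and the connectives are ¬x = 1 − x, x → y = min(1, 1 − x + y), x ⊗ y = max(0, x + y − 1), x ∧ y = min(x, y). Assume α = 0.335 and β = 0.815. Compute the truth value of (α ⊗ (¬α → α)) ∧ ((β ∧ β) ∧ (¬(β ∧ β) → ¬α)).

¬α = 1 − 0.335 = 0.665
¬α → α = min(1, 1 − 0.665 + 0.335) = min(1, 0.670) = 0.670
α ⊗ (¬α → α) = max(0, 0.335 + 0.670 − 1) = max(0, 0.005) = 0.005
β ∧ β = min(0.815, 0.815) = 0.815
¬(β ∧ β) = 1 − 0.815 = 0.185
¬(β ∧ β) → ¬α = min(1, 1 − 0.185 + 0.665) = min(1, 1.480) = 1.000
(β ∧ β) ∧ (¬(β ∧ β) → ¬α) = min(0.815, 1.000) = 0.815
(α ⊗ (¬α → α)) ∧ ((β ∧ β) ∧ (¬(β ∧ β) → ¬α)) = min(0.005, 0.815) = 0.005

0.005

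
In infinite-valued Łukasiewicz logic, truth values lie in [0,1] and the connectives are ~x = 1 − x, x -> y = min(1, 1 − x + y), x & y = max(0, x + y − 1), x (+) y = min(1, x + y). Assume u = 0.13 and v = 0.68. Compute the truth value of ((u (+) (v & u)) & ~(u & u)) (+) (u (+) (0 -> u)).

v & u = max(0, 0.68 + 0.13 − 1) = max(0, -0.19) = 0.00
u (+) (v & u) = min(1, 0.13 + 0.00) = min(1, 0.13) = 0.13
u & u = max(0, 0.13 + 0.13 − 1) = max(0, -0.74) = 0.00
~(u & u) = 1 − 0.00 = 1.00
(u (+) (v & u)) & ~(u & u) = max(0, 0.13 + 1.00 − 1) = max(0, 0.13) = 0.13
0 -> u = min(1, 1 − 0.00 + 0.13) = min(1, 1.13) = 1.00
u (+) (0 -> u) = min(1, 0.13 + 1.00) = min(1, 1.13) = 1.00
((u (+) (v & u)) & ~(u & u)) (+) (u (+) (0 -> u)) = min(1, 0.13 + 1.00) = min(1, 1.13) = 1.00

1.00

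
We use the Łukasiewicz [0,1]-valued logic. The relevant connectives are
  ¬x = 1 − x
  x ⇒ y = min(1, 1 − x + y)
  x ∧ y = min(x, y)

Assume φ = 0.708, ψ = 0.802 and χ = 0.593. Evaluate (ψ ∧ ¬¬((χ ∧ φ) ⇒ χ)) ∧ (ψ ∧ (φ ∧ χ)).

χ ∧ φ = min(0.593, 0.708) = 0.593
(χ ∧ φ) ⇒ χ = min(1, 1 − 0.593 + 0.593) = min(1, 1.000) = 1.000
¬((χ ∧ φ) ⇒ χ) = 1 − 1.000 = 0.000
¬¬((χ ∧ φ) ⇒ χ) = 1 − 0.000 = 1.000
ψ ∧ ¬¬((χ ∧ φ) ⇒ χ) = min(0.802, 1.000) = 0.802
φ ∧ χ = min(0.708, 0.593) = 0.593
ψ ∧ (φ ∧ χ) = min(0.802, 0.593) = 0.593
(ψ ∧ ¬¬((χ ∧ φ) ⇒ χ)) ∧ (ψ ∧ (φ ∧ χ)) = min(0.802, 0.593) = 0.593

0.593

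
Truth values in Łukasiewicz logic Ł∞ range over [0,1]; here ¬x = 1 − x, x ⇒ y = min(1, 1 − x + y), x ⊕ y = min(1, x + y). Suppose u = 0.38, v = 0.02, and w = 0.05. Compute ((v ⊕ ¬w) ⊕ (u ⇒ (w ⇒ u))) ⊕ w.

1.00

¬w = 1 − 0.05 = 0.95
v ⊕ ¬w = min(1, 0.02 + 0.95) = min(1, 0.97) = 0.97
w ⇒ u = min(1, 1 − 0.05 + 0.38) = min(1, 1.33) = 1.00
u ⇒ (w ⇒ u) = min(1, 1 − 0.38 + 1.00) = min(1, 1.62) = 1.00
(v ⊕ ¬w) ⊕ (u ⇒ (w ⇒ u)) = min(1, 0.97 + 1.00) = min(1, 1.97) = 1.00
((v ⊕ ¬w) ⊕ (u ⇒ (w ⇒ u))) ⊕ w = min(1, 1.00 + 0.05) = min(1, 1.05) = 1.00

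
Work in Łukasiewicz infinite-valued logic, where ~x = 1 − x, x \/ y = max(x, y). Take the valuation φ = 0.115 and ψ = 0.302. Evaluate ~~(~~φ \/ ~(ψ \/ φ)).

~φ = 1 − 0.115 = 0.885
~~φ = 1 − 0.885 = 0.115
ψ \/ φ = max(0.302, 0.115) = 0.302
~(ψ \/ φ) = 1 − 0.302 = 0.698
~~φ \/ ~(ψ \/ φ) = max(0.115, 0.698) = 0.698
~(~~φ \/ ~(ψ \/ φ)) = 1 − 0.698 = 0.302
~~(~~φ \/ ~(ψ \/ φ)) = 1 − 0.302 = 0.698

0.698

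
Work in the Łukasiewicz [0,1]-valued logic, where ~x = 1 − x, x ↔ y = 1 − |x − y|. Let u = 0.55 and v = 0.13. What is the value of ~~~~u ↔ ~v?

0.68

~u = 1 − 0.55 = 0.45
~~u = 1 − 0.45 = 0.55
~~~u = 1 − 0.55 = 0.45
~~~~u = 1 − 0.45 = 0.55
~v = 1 − 0.13 = 0.87
~~~~u ↔ ~v = 1 − |0.55 − 0.87| = 1 − 0.32 = 0.68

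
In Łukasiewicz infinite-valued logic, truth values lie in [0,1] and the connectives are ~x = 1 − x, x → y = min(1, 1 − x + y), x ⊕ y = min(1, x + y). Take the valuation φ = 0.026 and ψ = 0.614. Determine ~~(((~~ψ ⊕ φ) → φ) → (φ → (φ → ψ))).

1.000

~ψ = 1 − 0.614 = 0.386
~~ψ = 1 − 0.386 = 0.614
~~ψ ⊕ φ = min(1, 0.614 + 0.026) = min(1, 0.640) = 0.640
(~~ψ ⊕ φ) → φ = min(1, 1 − 0.640 + 0.026) = min(1, 0.386) = 0.386
φ → ψ = min(1, 1 − 0.026 + 0.614) = min(1, 1.588) = 1.000
φ → (φ → ψ) = min(1, 1 − 0.026 + 1.000) = min(1, 1.974) = 1.000
((~~ψ ⊕ φ) → φ) → (φ → (φ → ψ)) = min(1, 1 − 0.386 + 1.000) = min(1, 1.614) = 1.000
~(((~~ψ ⊕ φ) → φ) → (φ → (φ → ψ))) = 1 − 1.000 = 0.000
~~(((~~ψ ⊕ φ) → φ) → (φ → (φ → ψ))) = 1 − 0.000 = 1.000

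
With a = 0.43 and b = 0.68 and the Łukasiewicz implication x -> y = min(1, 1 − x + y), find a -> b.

a -> b = min(1, 1 − 0.43 + 0.68) = min(1, 1.25) = 1.00
For comparison, the Gödel implication (1 if x ≤ y else y) would give 1.00.

1.00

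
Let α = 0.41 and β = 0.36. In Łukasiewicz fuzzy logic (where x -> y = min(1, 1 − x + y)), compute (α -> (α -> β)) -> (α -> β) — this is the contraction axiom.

0.95

α -> β = min(1, 1 − 0.41 + 0.36) = min(1, 0.95) = 0.95
α -> (α -> β) = min(1, 1 − 0.41 + 0.95) = min(1, 1.54) = 1.00
(α -> (α -> β)) -> (α -> β) = min(1, 1 − 1.00 + 0.95) = min(1, 0.95) = 0.95
(The value 0.95 < 1 shows this instance is not satisfied; fails in Ł∞ (the t-norm is not idempotent).)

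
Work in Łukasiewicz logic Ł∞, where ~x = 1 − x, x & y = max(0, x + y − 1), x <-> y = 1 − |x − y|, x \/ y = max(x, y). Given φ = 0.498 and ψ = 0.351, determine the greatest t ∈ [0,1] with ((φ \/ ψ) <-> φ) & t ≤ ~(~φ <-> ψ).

φ \/ ψ = max(0.498, 0.351) = 0.498
(φ \/ ψ) <-> φ = 1 − |0.498 − 0.498| = 1 − 0.000 = 1.000
So the left factor is (φ \/ ψ) <-> φ = 1.000.
~φ = 1 − 0.498 = 0.502
~φ <-> ψ = 1 − |0.502 − 0.351| = 1 − 0.151 = 0.849
~(~φ <-> ψ) = 1 − 0.849 = 0.151
So the right-hand bound is ~(~φ <-> ψ) = 0.151.
The residuum of the Łukasiewicz t-norm gives the supremum: min(1, 1 − 1.000 + 0.151).
1 − 1.000 + 0.151 = 0.151, so t = min(1, 0.151) = 0.151.
Check: 1.000 & 0.151 = max(0, 0.151) = 0.151 ≤ 0.151.

0.151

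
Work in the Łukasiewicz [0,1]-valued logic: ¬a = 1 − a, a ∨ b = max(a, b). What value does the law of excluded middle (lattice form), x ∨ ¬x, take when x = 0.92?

0.92

¬x = 1 − 0.92 = 0.08
x ∨ ¬x = max(0.92, 0.08) = 0.92
(The value 0.92 < 1 shows this instance is not satisfied; not a Ł∞-tautology — its value is max(a, 1−a).)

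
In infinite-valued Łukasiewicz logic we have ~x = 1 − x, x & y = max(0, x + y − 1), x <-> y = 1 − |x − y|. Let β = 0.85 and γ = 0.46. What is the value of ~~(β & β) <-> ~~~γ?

β & β = max(0, 0.85 + 0.85 − 1) = max(0, 0.70) = 0.70
~(β & β) = 1 − 0.70 = 0.30
~~(β & β) = 1 − 0.30 = 0.70
~γ = 1 − 0.46 = 0.54
~~γ = 1 − 0.54 = 0.46
~~~γ = 1 − 0.46 = 0.54
~~(β & β) <-> ~~~γ = 1 − |0.70 − 0.54| = 1 − 0.16 = 0.84

0.84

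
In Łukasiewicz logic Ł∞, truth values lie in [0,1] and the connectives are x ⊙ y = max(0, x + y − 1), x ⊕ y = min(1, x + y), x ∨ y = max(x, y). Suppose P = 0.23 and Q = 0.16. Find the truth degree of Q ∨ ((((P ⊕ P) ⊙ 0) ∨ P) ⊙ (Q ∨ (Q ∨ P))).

0.16

P ⊕ P = min(1, 0.23 + 0.23) = min(1, 0.46) = 0.46
(P ⊕ P) ⊙ 0 = max(0, 0.46 + 0.00 − 1) = max(0, -0.54) = 0.00
((P ⊕ P) ⊙ 0) ∨ P = max(0.00, 0.23) = 0.23
Q ∨ P = max(0.16, 0.23) = 0.23
Q ∨ (Q ∨ P) = max(0.16, 0.23) = 0.23
(((P ⊕ P) ⊙ 0) ∨ P) ⊙ (Q ∨ (Q ∨ P)) = max(0, 0.23 + 0.23 − 1) = max(0, -0.54) = 0.00
Q ∨ ((((P ⊕ P) ⊙ 0) ∨ P) ⊙ (Q ∨ (Q ∨ P))) = max(0.16, 0.00) = 0.16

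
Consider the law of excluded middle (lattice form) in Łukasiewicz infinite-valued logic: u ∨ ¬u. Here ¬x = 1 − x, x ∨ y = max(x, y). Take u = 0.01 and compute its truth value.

¬u = 1 − 0.01 = 0.99
u ∨ ¬u = max(0.01, 0.99) = 0.99
(The value 0.99 < 1 shows this instance is not satisfied; not a Ł∞-tautology — its value is max(a, 1−a).)

0.99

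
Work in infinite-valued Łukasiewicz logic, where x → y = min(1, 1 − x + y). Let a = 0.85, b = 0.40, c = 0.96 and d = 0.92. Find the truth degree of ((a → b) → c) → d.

0.92

a → b = min(1, 1 − 0.85 + 0.40) = min(1, 0.55) = 0.55
(a → b) → c = min(1, 1 − 0.55 + 0.96) = min(1, 1.41) = 1.00
((a → b) → c) → d = min(1, 1 − 1.00 + 0.92) = min(1, 0.92) = 0.92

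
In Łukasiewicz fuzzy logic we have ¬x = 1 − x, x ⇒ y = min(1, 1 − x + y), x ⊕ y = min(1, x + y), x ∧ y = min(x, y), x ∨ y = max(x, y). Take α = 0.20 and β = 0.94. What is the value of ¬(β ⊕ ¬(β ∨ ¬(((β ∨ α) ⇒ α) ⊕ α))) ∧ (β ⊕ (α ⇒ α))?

β ∨ α = max(0.94, 0.20) = 0.94
(β ∨ α) ⇒ α = min(1, 1 − 0.94 + 0.20) = min(1, 0.26) = 0.26
((β ∨ α) ⇒ α) ⊕ α = min(1, 0.26 + 0.20) = min(1, 0.46) = 0.46
¬(((β ∨ α) ⇒ α) ⊕ α) = 1 − 0.46 = 0.54
β ∨ ¬(((β ∨ α) ⇒ α) ⊕ α) = max(0.94, 0.54) = 0.94
¬(β ∨ ¬(((β ∨ α) ⇒ α) ⊕ α)) = 1 − 0.94 = 0.06
β ⊕ ¬(β ∨ ¬(((β ∨ α) ⇒ α) ⊕ α)) = min(1, 0.94 + 0.06) = min(1, 1.00) = 1.00
¬(β ⊕ ¬(β ∨ ¬(((β ∨ α) ⇒ α) ⊕ α))) = 1 − 1.00 = 0.00
α ⇒ α = min(1, 1 − 0.20 + 0.20) = min(1, 1.00) = 1.00
β ⊕ (α ⇒ α) = min(1, 0.94 + 1.00) = min(1, 1.94) = 1.00
¬(β ⊕ ¬(β ∨ ¬(((β ∨ α) ⇒ α) ⊕ α))) ∧ (β ⊕ (α ⇒ α)) = min(0.00, 1.00) = 0.00

0.00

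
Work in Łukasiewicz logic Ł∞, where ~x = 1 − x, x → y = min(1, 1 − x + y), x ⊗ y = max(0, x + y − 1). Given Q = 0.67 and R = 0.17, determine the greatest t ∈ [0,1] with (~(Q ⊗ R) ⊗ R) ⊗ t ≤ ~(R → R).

Q ⊗ R = max(0, 0.67 + 0.17 − 1) = max(0, -0.16) = 0.00
~(Q ⊗ R) = 1 − 0.00 = 1.00
~(Q ⊗ R) ⊗ R = max(0, 1.00 + 0.17 − 1) = max(0, 0.17) = 0.17
So the left factor is ~(Q ⊗ R) ⊗ R = 0.17.
R → R = min(1, 1 − 0.17 + 0.17) = min(1, 1.00) = 1.00
~(R → R) = 1 − 1.00 = 0.00
So the right-hand bound is ~(R → R) = 0.00.
The residuum of the Łukasiewicz t-norm gives the supremum: min(1, 1 − 0.17 + 0.00).
1 − 0.17 + 0.00 = 0.83, so t = min(1, 0.83) = 0.83.
Check: 0.17 ⊗ 0.83 = max(0, 0.00) = 0.00 ≤ 0.00.

0.83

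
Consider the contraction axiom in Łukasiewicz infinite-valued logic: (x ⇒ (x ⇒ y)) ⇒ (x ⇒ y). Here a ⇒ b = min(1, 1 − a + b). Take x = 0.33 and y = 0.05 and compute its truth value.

0.72

x ⇒ y = min(1, 1 − 0.33 + 0.05) = min(1, 0.72) = 0.72
x ⇒ (x ⇒ y) = min(1, 1 − 0.33 + 0.72) = min(1, 1.39) = 1.00
(x ⇒ (x ⇒ y)) ⇒ (x ⇒ y) = min(1, 1 − 1.00 + 0.72) = min(1, 0.72) = 0.72
(The value 0.72 < 1 shows this instance is not satisfied; fails in Ł∞ (the t-norm is not idempotent).)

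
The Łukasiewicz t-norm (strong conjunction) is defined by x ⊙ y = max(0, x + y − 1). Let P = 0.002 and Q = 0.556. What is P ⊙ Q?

P ⊙ Q = max(0, 0.002 + 0.556 − 1) = max(0, -0.442) = 0.000
For comparison, the Gödel (minimum) t-norm min(x, y) would give 0.002.

0.000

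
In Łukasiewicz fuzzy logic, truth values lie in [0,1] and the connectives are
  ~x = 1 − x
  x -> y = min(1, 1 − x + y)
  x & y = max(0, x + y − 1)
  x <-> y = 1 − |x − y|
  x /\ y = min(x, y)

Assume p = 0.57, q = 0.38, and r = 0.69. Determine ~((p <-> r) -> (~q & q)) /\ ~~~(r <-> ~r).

0.38

p <-> r = 1 − |0.57 − 0.69| = 1 − 0.12 = 0.88
~q = 1 − 0.38 = 0.62
~q & q = max(0, 0.62 + 0.38 − 1) = max(0, 0.00) = 0.00
(p <-> r) -> (~q & q) = min(1, 1 − 0.88 + 0.00) = min(1, 0.12) = 0.12
~((p <-> r) -> (~q & q)) = 1 − 0.12 = 0.88
~r = 1 − 0.69 = 0.31
r <-> ~r = 1 − |0.69 − 0.31| = 1 − 0.38 = 0.62
~(r <-> ~r) = 1 − 0.62 = 0.38
~~(r <-> ~r) = 1 − 0.38 = 0.62
~~~(r <-> ~r) = 1 − 0.62 = 0.38
~((p <-> r) -> (~q & q)) /\ ~~~(r <-> ~r) = min(0.88, 0.38) = 0.38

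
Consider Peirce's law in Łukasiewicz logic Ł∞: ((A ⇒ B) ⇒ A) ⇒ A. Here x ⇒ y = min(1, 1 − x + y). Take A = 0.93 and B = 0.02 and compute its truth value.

A ⇒ B = min(1, 1 − 0.93 + 0.02) = min(1, 0.09) = 0.09
(A ⇒ B) ⇒ A = min(1, 1 − 0.09 + 0.93) = min(1, 1.84) = 1.00
((A ⇒ B) ⇒ A) ⇒ A = min(1, 1 − 1.00 + 0.93) = min(1, 0.93) = 0.93
(The value 0.93 < 1 shows this instance is not satisfied; not a Ł∞-tautology in general.)

0.93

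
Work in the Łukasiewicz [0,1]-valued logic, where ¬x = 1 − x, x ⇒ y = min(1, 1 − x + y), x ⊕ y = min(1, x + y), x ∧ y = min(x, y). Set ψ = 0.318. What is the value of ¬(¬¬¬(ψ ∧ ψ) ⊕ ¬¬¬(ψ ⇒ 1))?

ψ ∧ ψ = min(0.318, 0.318) = 0.318
¬(ψ ∧ ψ) = 1 − 0.318 = 0.682
¬¬(ψ ∧ ψ) = 1 − 0.682 = 0.318
¬¬¬(ψ ∧ ψ) = 1 − 0.318 = 0.682
ψ ⇒ 1 = min(1, 1 − 0.318 + 1.000) = min(1, 1.682) = 1.000
¬(ψ ⇒ 1) = 1 − 1.000 = 0.000
¬¬(ψ ⇒ 1) = 1 − 0.000 = 1.000
¬¬¬(ψ ⇒ 1) = 1 − 1.000 = 0.000
¬¬¬(ψ ∧ ψ) ⊕ ¬¬¬(ψ ⇒ 1) = min(1, 0.682 + 0.000) = min(1, 0.682) = 0.682
¬(¬¬¬(ψ ∧ ψ) ⊕ ¬¬¬(ψ ⇒ 1)) = 1 − 0.682 = 0.318

0.318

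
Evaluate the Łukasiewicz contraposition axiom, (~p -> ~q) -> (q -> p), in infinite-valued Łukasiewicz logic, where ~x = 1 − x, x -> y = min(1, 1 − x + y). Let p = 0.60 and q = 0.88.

1.00

~p = 1 − 0.60 = 0.40
~q = 1 − 0.88 = 0.12
~p -> ~q = min(1, 1 − 0.40 + 0.12) = min(1, 0.72) = 0.72
q -> p = min(1, 1 − 0.88 + 0.60) = min(1, 0.72) = 0.72
(~p -> ~q) -> (q -> p) = min(1, 1 − 0.72 + 0.72) = min(1, 1.00) = 1.00
(As expected: an axiom of Ł∞, always 1.)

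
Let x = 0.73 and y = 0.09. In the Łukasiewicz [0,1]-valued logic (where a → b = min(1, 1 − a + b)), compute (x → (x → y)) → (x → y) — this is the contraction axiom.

x → y = min(1, 1 − 0.73 + 0.09) = min(1, 0.36) = 0.36
x → (x → y) = min(1, 1 − 0.73 + 0.36) = min(1, 0.63) = 0.63
(x → (x → y)) → (x → y) = min(1, 1 − 0.63 + 0.36) = min(1, 0.73) = 0.73
(The value 0.73 < 1 shows this instance is not satisfied; fails in Ł∞ (the t-norm is not idempotent).)

0.73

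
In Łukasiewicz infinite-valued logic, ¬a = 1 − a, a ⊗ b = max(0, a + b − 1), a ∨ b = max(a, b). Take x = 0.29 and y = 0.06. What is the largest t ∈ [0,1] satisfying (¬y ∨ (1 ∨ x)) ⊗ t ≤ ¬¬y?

0.06

¬y = 1 − 0.06 = 0.94
1 ∨ x = max(1.00, 0.29) = 1.00
¬y ∨ (1 ∨ x) = max(0.94, 1.00) = 1.00
So the left factor is ¬y ∨ (1 ∨ x) = 1.00.
¬¬y = 1 − 0.94 = 0.06
So the right-hand bound is ¬¬y = 0.06.
The residuum of the Łukasiewicz t-norm gives the supremum: min(1, 1 − 1.00 + 0.06).
1 − 1.00 + 0.06 = 0.06, so t = min(1, 0.06) = 0.06.
Check: 1.00 ⊗ 0.06 = max(0, 0.06) = 0.06 ≤ 0.06.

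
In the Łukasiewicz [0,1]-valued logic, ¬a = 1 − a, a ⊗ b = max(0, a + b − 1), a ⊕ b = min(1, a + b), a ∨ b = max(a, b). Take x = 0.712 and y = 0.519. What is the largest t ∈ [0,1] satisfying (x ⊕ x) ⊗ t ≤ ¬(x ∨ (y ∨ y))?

x ⊕ x = min(1, 0.712 + 0.712) = min(1, 1.424) = 1.000
So the left factor is x ⊕ x = 1.000.
y ∨ y = max(0.519, 0.519) = 0.519
x ∨ (y ∨ y) = max(0.712, 0.519) = 0.712
¬(x ∨ (y ∨ y)) = 1 − 0.712 = 0.288
So the right-hand bound is ¬(x ∨ (y ∨ y)) = 0.288.
The residuum of the Łukasiewicz t-norm gives the supremum: min(1, 1 − 1.000 + 0.288).
1 − 1.000 + 0.288 = 0.288, so t = min(1, 0.288) = 0.288.
Check: 1.000 ⊗ 0.288 = max(0, 0.288) = 0.288 ≤ 0.288.

0.288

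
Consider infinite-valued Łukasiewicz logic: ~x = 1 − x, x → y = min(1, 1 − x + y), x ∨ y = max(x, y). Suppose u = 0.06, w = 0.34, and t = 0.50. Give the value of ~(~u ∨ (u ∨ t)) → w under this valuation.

~u = 1 − 0.06 = 0.94
u ∨ t = max(0.06, 0.50) = 0.50
~u ∨ (u ∨ t) = max(0.94, 0.50) = 0.94
~(~u ∨ (u ∨ t)) = 1 − 0.94 = 0.06
~(~u ∨ (u ∨ t)) → w = min(1, 1 − 0.06 + 0.34) = min(1, 1.28) = 1.00

1.00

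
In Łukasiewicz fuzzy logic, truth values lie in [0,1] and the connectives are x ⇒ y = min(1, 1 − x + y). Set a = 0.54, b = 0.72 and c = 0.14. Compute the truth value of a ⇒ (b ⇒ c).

0.88

b ⇒ c = min(1, 1 − 0.72 + 0.14) = min(1, 0.42) = 0.42
a ⇒ (b ⇒ c) = min(1, 1 − 0.54 + 0.42) = min(1, 0.88) = 0.88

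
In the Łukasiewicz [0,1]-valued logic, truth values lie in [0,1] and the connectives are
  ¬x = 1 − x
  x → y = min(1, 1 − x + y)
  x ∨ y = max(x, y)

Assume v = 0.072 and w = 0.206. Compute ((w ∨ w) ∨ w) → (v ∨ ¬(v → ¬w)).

w ∨ w = max(0.206, 0.206) = 0.206
(w ∨ w) ∨ w = max(0.206, 0.206) = 0.206
¬w = 1 − 0.206 = 0.794
v → ¬w = min(1, 1 − 0.072 + 0.794) = min(1, 1.722) = 1.000
¬(v → ¬w) = 1 − 1.000 = 0.000
v ∨ ¬(v → ¬w) = max(0.072, 0.000) = 0.072
((w ∨ w) ∨ w) → (v ∨ ¬(v → ¬w)) = min(1, 1 − 0.206 + 0.072) = min(1, 0.866) = 0.866

0.866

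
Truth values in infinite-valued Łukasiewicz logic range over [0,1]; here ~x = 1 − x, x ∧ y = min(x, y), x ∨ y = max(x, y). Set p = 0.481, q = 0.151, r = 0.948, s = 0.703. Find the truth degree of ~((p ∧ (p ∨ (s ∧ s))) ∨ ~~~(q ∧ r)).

s ∧ s = min(0.703, 0.703) = 0.703
p ∨ (s ∧ s) = max(0.481, 0.703) = 0.703
p ∧ (p ∨ (s ∧ s)) = min(0.481, 0.703) = 0.481
q ∧ r = min(0.151, 0.948) = 0.151
~(q ∧ r) = 1 − 0.151 = 0.849
~~(q ∧ r) = 1 − 0.849 = 0.151
~~~(q ∧ r) = 1 − 0.151 = 0.849
(p ∧ (p ∨ (s ∧ s))) ∨ ~~~(q ∧ r) = max(0.481, 0.849) = 0.849
~((p ∧ (p ∨ (s ∧ s))) ∨ ~~~(q ∧ r)) = 1 − 0.849 = 0.151

0.151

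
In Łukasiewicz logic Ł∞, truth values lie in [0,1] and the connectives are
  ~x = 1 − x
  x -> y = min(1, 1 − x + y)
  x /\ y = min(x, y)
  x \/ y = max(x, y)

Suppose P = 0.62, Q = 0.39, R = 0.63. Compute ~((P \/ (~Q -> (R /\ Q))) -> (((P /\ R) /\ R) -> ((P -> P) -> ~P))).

0.02

~Q = 1 − 0.39 = 0.61
R /\ Q = min(0.63, 0.39) = 0.39
~Q -> (R /\ Q) = min(1, 1 − 0.61 + 0.39) = min(1, 0.78) = 0.78
P \/ (~Q -> (R /\ Q)) = max(0.62, 0.78) = 0.78
P /\ R = min(0.62, 0.63) = 0.62
(P /\ R) /\ R = min(0.62, 0.63) = 0.62
P -> P = min(1, 1 − 0.62 + 0.62) = min(1, 1.00) = 1.00
~P = 1 − 0.62 = 0.38
(P -> P) -> ~P = min(1, 1 − 1.00 + 0.38) = min(1, 0.38) = 0.38
((P /\ R) /\ R) -> ((P -> P) -> ~P) = min(1, 1 − 0.62 + 0.38) = min(1, 0.76) = 0.76
(P \/ (~Q -> (R /\ Q))) -> (((P /\ R) /\ R) -> ((P -> P) -> ~P)) = min(1, 1 − 0.78 + 0.76) = min(1, 0.98) = 0.98
~((P \/ (~Q -> (R /\ Q))) -> (((P /\ R) /\ R) -> ((P -> P) -> ~P))) = 1 − 0.98 = 0.02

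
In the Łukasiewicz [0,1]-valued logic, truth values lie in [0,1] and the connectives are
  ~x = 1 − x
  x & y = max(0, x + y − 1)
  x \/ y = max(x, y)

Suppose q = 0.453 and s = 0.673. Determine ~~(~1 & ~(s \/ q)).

0.000

~1 = 1 − 1.000 = 0.000
s \/ q = max(0.673, 0.453) = 0.673
~(s \/ q) = 1 − 0.673 = 0.327
~1 & ~(s \/ q) = max(0, 0.000 + 0.327 − 1) = max(0, -0.673) = 0.000
~(~1 & ~(s \/ q)) = 1 − 0.000 = 1.000
~~(~1 & ~(s \/ q)) = 1 − 1.000 = 0.000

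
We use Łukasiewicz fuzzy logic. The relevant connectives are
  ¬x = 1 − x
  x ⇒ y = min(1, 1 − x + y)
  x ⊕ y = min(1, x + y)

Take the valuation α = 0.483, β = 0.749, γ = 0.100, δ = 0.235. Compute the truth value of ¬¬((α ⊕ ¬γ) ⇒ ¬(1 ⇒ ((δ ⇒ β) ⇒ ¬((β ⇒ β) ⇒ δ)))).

0.235

¬γ = 1 − 0.100 = 0.900
α ⊕ ¬γ = min(1, 0.483 + 0.900) = min(1, 1.383) = 1.000
δ ⇒ β = min(1, 1 − 0.235 + 0.749) = min(1, 1.514) = 1.000
β ⇒ β = min(1, 1 − 0.749 + 0.749) = min(1, 1.000) = 1.000
(β ⇒ β) ⇒ δ = min(1, 1 − 1.000 + 0.235) = min(1, 0.235) = 0.235
¬((β ⇒ β) ⇒ δ) = 1 − 0.235 = 0.765
(δ ⇒ β) ⇒ ¬((β ⇒ β) ⇒ δ) = min(1, 1 − 1.000 + 0.765) = min(1, 0.765) = 0.765
1 ⇒ ((δ ⇒ β) ⇒ ¬((β ⇒ β) ⇒ δ)) = min(1, 1 − 1.000 + 0.765) = min(1, 0.765) = 0.765
¬(1 ⇒ ((δ ⇒ β) ⇒ ¬((β ⇒ β) ⇒ δ))) = 1 − 0.765 = 0.235
(α ⊕ ¬γ) ⇒ ¬(1 ⇒ ((δ ⇒ β) ⇒ ¬((β ⇒ β) ⇒ δ))) = min(1, 1 − 1.000 + 0.235) = min(1, 0.235) = 0.235
¬((α ⊕ ¬γ) ⇒ ¬(1 ⇒ ((δ ⇒ β) ⇒ ¬((β ⇒ β) ⇒ δ)))) = 1 − 0.235 = 0.765
¬¬((α ⊕ ¬γ) ⇒ ¬(1 ⇒ ((δ ⇒ β) ⇒ ¬((β ⇒ β) ⇒ δ)))) = 1 − 0.765 = 0.235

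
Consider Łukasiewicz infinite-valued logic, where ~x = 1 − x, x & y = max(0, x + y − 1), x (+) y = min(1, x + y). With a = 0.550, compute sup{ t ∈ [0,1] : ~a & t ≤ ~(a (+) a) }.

~a = 1 − 0.550 = 0.450
So the left factor is ~a = 0.450.
a (+) a = min(1, 0.550 + 0.550) = min(1, 1.100) = 1.000
~(a (+) a) = 1 − 1.000 = 0.000
So the right-hand bound is ~(a (+) a) = 0.000.
The residuum of the Łukasiewicz t-norm gives the supremum: min(1, 1 − 0.450 + 0.000).
1 − 0.450 + 0.000 = 0.550, so t = min(1, 0.550) = 0.550.
Check: 0.450 & 0.550 = max(0, 0.000) = 0.000 ≤ 0.000.

0.550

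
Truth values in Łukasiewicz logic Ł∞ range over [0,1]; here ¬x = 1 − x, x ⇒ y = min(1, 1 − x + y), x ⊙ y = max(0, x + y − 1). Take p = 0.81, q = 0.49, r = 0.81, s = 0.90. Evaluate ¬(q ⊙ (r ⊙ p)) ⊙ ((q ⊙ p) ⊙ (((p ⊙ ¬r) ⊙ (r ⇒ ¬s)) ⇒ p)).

0.19

r ⊙ p = max(0, 0.81 + 0.81 − 1) = max(0, 0.62) = 0.62
q ⊙ (r ⊙ p) = max(0, 0.49 + 0.62 − 1) = max(0, 0.11) = 0.11
¬(q ⊙ (r ⊙ p)) = 1 − 0.11 = 0.89
q ⊙ p = max(0, 0.49 + 0.81 − 1) = max(0, 0.30) = 0.30
¬r = 1 − 0.81 = 0.19
p ⊙ ¬r = max(0, 0.81 + 0.19 − 1) = max(0, 0.00) = 0.00
¬s = 1 − 0.90 = 0.10
r ⇒ ¬s = min(1, 1 − 0.81 + 0.10) = min(1, 0.29) = 0.29
(p ⊙ ¬r) ⊙ (r ⇒ ¬s) = max(0, 0.00 + 0.29 − 1) = max(0, -0.71) = 0.00
((p ⊙ ¬r) ⊙ (r ⇒ ¬s)) ⇒ p = min(1, 1 − 0.00 + 0.81) = min(1, 1.81) = 1.00
(q ⊙ p) ⊙ (((p ⊙ ¬r) ⊙ (r ⇒ ¬s)) ⇒ p) = max(0, 0.30 + 1.00 − 1) = max(0, 0.30) = 0.30
¬(q ⊙ (r ⊙ p)) ⊙ ((q ⊙ p) ⊙ (((p ⊙ ¬r) ⊙ (r ⇒ ¬s)) ⇒ p)) = max(0, 0.89 + 0.30 − 1) = max(0, 0.19) = 0.19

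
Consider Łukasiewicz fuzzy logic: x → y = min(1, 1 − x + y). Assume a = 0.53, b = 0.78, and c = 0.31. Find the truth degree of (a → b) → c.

0.31

a → b = min(1, 1 − 0.53 + 0.78) = min(1, 1.25) = 1.00
(a → b) → c = min(1, 1 − 1.00 + 0.31) = min(1, 0.31) = 0.31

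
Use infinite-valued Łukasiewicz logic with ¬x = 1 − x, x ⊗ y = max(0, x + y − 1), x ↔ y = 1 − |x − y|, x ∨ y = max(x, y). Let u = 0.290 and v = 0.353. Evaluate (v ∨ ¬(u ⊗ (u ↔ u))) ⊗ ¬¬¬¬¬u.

u ↔ u = 1 − |0.290 − 0.290| = 1 − 0.000 = 1.000
u ⊗ (u ↔ u) = max(0, 0.290 + 1.000 − 1) = max(0, 0.290) = 0.290
¬(u ⊗ (u ↔ u)) = 1 − 0.290 = 0.710
v ∨ ¬(u ⊗ (u ↔ u)) = max(0.353, 0.710) = 0.710
¬u = 1 − 0.290 = 0.710
¬¬u = 1 − 0.710 = 0.290
¬¬¬u = 1 − 0.290 = 0.710
¬¬¬¬u = 1 − 0.710 = 0.290
¬¬¬¬¬u = 1 − 0.290 = 0.710
(v ∨ ¬(u ⊗ (u ↔ u))) ⊗ ¬¬¬¬¬u = max(0, 0.710 + 0.710 − 1) = max(0, 0.420) = 0.420

0.420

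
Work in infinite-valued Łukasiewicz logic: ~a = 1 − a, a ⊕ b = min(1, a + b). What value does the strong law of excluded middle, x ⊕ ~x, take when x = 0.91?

~x = 1 − 0.91 = 0.09
x ⊕ ~x = min(1, 0.91 + 0.09) = min(1, 1.00) = 1.00
(As expected: always 1 in Ł∞ since a ⊕ (1−a) = 1.)

1.00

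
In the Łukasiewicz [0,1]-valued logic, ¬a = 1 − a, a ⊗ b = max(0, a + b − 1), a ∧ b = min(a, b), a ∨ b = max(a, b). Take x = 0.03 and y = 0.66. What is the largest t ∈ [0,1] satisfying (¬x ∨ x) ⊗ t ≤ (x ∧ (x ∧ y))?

0.06

¬x = 1 − 0.03 = 0.97
¬x ∨ x = max(0.97, 0.03) = 0.97
So the left factor is ¬x ∨ x = 0.97.
x ∧ y = min(0.03, 0.66) = 0.03
x ∧ (x ∧ y) = min(0.03, 0.03) = 0.03
So the right-hand bound is x ∧ (x ∧ y) = 0.03.
The residuum of the Łukasiewicz t-norm gives the supremum: min(1, 1 − 0.97 + 0.03).
1 − 0.97 + 0.03 = 0.06, so t = min(1, 0.06) = 0.06.
Check: 0.97 ⊗ 0.06 = max(0, 0.03) = 0.03 ≤ 0.03.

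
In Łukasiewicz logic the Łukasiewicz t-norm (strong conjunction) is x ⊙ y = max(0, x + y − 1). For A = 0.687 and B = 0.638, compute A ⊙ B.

A ⊙ B = max(0, 0.687 + 0.638 − 1) = max(0, 0.325) = 0.325
For comparison, the Gödel (minimum) t-norm min(x, y) would give 0.638.

0.325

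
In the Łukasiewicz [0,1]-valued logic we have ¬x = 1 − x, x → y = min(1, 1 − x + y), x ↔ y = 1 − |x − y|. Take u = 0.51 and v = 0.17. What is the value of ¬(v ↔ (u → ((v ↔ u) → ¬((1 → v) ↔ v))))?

0.66

v ↔ u = 1 − |0.17 − 0.51| = 1 − 0.34 = 0.66
1 → v = min(1, 1 − 1.00 + 0.17) = min(1, 0.17) = 0.17
(1 → v) ↔ v = 1 − |0.17 − 0.17| = 1 − 0.00 = 1.00
¬((1 → v) ↔ v) = 1 − 1.00 = 0.00
(v ↔ u) → ¬((1 → v) ↔ v) = min(1, 1 − 0.66 + 0.00) = min(1, 0.34) = 0.34
u → ((v ↔ u) → ¬((1 → v) ↔ v)) = min(1, 1 − 0.51 + 0.34) = min(1, 0.83) = 0.83
v ↔ (u → ((v ↔ u) → ¬((1 → v) ↔ v))) = 1 − |0.17 − 0.83| = 1 − 0.66 = 0.34
¬(v ↔ (u → ((v ↔ u) → ¬((1 → v) ↔ v)))) = 1 − 0.34 = 0.66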